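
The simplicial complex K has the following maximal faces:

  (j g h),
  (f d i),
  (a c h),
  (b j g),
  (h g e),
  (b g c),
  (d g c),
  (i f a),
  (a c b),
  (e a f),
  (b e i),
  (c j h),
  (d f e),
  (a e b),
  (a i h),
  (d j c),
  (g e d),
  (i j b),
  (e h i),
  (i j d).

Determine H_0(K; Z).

Fix the vertex order a < b < c < d < e < f < g < h < i < j and write every simplex with vertices in increasing order. Then dim K = 2 and the simplices of K are:

  0-simplices (10): a, b, c, d, e, f, g, h, i, j
  1-simplices (30): ab, ac, ae, af, ah, ai, bc, be, bg, bi, bj, cd, cg, ch, cj, de, df, dg, di, dj, ef, eg, eh, ei, fi, gh, gj, hi, hj, ij
  2-simplices (20): abc, abe, ach, aef, afi, ahi, bcg, bei, bgj, bij, cdg, cdj, chj, def, deg, dfi, dij, egh, ehi, ghj

so the chain groups are C_0 ≅ Z^10, C_1 ≅ Z^30, C_2 ≅ Z^20.

∂_1: C_1 → C_0 sends each edge [p,q] (with p < q) to q − p. For instance
  ∂bj = j − b.
This gives a 10×30 integer matrix of rank 9; reducing to Smith normal form yields diagonal entries (1,1,1,1,1,1,1,1,1).

∂_2: C_2 → C_1 acts by ∂[p,q,r] = [q,r] − [p,r] + [p,q]. For instance
  ∂dij = ij − dj + di,
  ∂egh = gh − eh + eg.
As a 30×20 matrix over Z this has rank 20, with invariant factors (1,1,1,1,1,1,1,1,1,1,1,1,1,1,1,1,1,1,1,2).

Reading off H_k = ker ∂_k / im ∂_{k+1}:

  H_0: rank C_0 − rank ∂_1 = 10 − 9 = 1, and the invariant factors of ∂_1 are all 1, so H_0 = Z.

H_0 ≅ Z.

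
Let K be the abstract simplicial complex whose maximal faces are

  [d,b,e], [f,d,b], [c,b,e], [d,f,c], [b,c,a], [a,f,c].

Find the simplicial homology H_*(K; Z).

K has 6 vertices, 12 edges, 6 triangles.
rank ∂_0 = 0, rank ∂_1 = 5 ⇒ b_0 = 6 − 0 − 5 = 1; all invariant factors of ∂_1 are 1 so no torsion. So H_0 ≅ Z.
rank ∂_1 = 5, rank ∂_2 = 6 ⇒ b_1 = 12 − 5 − 6 = 1; all invariant factors of ∂_2 are 1 so no torsion. So H_1 ≅ Z.
rank ∂_2 = 6, rank ∂_3 = 0 ⇒ b_2 = 6 − 6 − 0 = 0. So H_2 ≅ 0.

H_0 ≅ Z,  H_1 ≅ Z,  H_2 = 0.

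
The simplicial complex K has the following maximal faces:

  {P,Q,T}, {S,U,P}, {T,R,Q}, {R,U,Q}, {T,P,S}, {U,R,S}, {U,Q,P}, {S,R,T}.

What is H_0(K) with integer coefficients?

Fix the vertex order P < Q < R < S < T < U and write every simplex with vertices in increasing order. Then dim K = 2 and the simplices of K are:

  0-simplices (6): P, Q, R, S, T, U
  1-simplices (12): PQ, PS, PT, PU, QR, QT, QU, RS, RT, RU, ST, SU
  2-simplices (8): PQT, PQU, PST, PSU, QRT, QRU, RST, RSU

Hence C_0 ≅ Z^6, C_1 ≅ Z^12, C_2 ≅ Z^8.

∂_1: C_1 → C_0 maps an edge to its endpoints' difference, ∂[p,q] = q − p.
This gives a 6×12 integer matrix of rank 5; reducing to Smith normal form yields diagonal entries (1,1,1,1,1).

∂_2: C_2 → C_1 acts by ∂[p,q,r] = [q,r] − [p,r] + [p,q]. For instance
  ∂RST = ST − RT + RS,
  ∂QRU = RU − QU + QR.
As a 12×8 matrix over Z this has rank 7, with invariant factors (1,1,1,1,1,1,1).

Reading off H_k = ker ∂_k / im ∂_{k+1}:

  H_0: rank C_0 − rank ∂_1 = 6 − 5 = 1, and the invariant factors of ∂_1 are all 1, so H_0 ≅ Z.

H_0 = Z.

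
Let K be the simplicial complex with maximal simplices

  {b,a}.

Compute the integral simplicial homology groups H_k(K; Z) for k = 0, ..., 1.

H_0 ≅ Z,  H_1 = 0.

K has 2 vertices, 1 edge.
rank ∂_0 = 0, rank ∂_1 = 1 ⇒ b_0 = 2 − 0 − 1 = 1; all invariant factors of ∂_1 are 1 so no torsion. So H_0 = Z.
rank ∂_1 = 1, rank ∂_2 = 0 ⇒ b_1 = 1 − 1 − 0 = 0. So H_1 = 0.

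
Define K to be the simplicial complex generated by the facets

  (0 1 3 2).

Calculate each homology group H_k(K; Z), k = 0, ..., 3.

H_0 ≅ Z,  H_1 = 0,  H_2 = 0,  H_3 = 0.

Order the vertices as 0 < 1 < 2 < 3. Listing each simplex with vertices in this order, K has dimension 3 with simplices:

  0-simplices (4): [0], [1], [2], [3]
  1-simplices (6): [0,1], [0,2], [0,3], [1,2], [1,3], [2,3]
  2-simplices (4): [0,1,2], [0,1,3], [0,2,3], [1,2,3]
  3-simplices (1): [0,1,2,3]

Hence C_0 ≅ Z^4, C_1 ≅ Z^6, C_2 ≅ Z^4, C_3 ≅ Z^1.

∂_1: C_1 → C_0 sends each edge [p,q] (with p < q) to q − p. For instance
  ∂[0,2] = [2] − [0].
The resulting 4×6 matrix has rank 3, and its Smith normal form has invariant factors (1,1,1).

The boundary map ∂_2: C_2 → C_1 sends each 2-simplex [p,q,r] to [q,r] − [p,r] + [p,q]. For instance
  ∂[1,2,3] = [2,3] − [1,3] + [1,2],
  ∂[0,1,3] = [1,3] − [0,3] + [0,1].
As a 6×4 matrix over Z this has rank 3, with invariant factors (1,1,1).

∂_3: C_3 → C_2 sends each 3-simplex σ to the alternating sum Σ_i (−1)^i (σ with its i-th vertex removed). For instance
  ∂[0,1,2,3] = [1,2,3] − [0,2,3] + [0,1,3] − [0,1,2].
The resulting 4×1 matrix has rank 1, and its Smith normal form has invariant factors (1).

Reading off H_k = ker ∂_k / im ∂_{k+1}:

  H_0: rank C_0 − rank ∂_1 = 4 − 3 = 1, and the invariant factors of ∂_1 are all 1, so H_0 ≅ Z.
  H_1: rank ker ∂_1 − rank ∂_2 = (6 − 3) − 3 = 0, and the invariant factors of ∂_2 are all 1, so H_1 ≅ 0.
  H_2: rank ker ∂_2 − rank ∂_3 = (4 − 3) − 1 = 0, and the invariant factors of ∂_3 are all 1, so H_2 ≅ 0.
  H_3: rank ker ∂_3 − rank ∂_4 = (1 − 1) − 0 = 0, and there is no ∂_4, so H_3 ≅ 0.

As a check, the Euler characteristic is 4 − 6 + 4 − 1 = 1, which agrees with 1 − 0 + 0 − 0 = 1.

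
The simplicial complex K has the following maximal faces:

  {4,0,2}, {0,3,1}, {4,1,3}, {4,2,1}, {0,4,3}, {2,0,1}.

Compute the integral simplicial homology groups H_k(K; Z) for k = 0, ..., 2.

Take the total order 0 < 1 < 2 < 3 < 4 on the vertex set. Then K (dimension 2) consists of the simplices:

  0-simplices (5): [0], [1], [2], [3], [4]
  1-simplices (9): [0,1], [0,2], [0,3], [0,4], [1,2], [1,3], [1,4], [2,4], [3,4]
  2-simplices (6): [0,1,2], [0,1,3], [0,2,4], [0,3,4], [1,2,4], [1,3,4]

giving chain groups C_0 ≅ Z^5, C_1 ≅ Z^9, C_2 ≅ Z^6.

The boundary map ∂_1: C_1 → C_0 is given by ∂[p,q] = [q] − [p]. For instance
  ∂[0,4] = [4] − [0].
The 5×9 boundary matrix has rank 4 and Smith normal form diag(1,1,1,1).

Boundary ∂_2: C_2 → C_1 acts by ∂[p,q,r] = [q,r] − [p,r] + [p,q]. For instance
  ∂[0,1,2] = [1,2] − [0,2] + [0,1],
  ∂[0,1,3] = [1,3] − [0,3] + [0,1].
This gives a 9×6 integer matrix of rank 5; reducing to Smith normal form yields diagonal entries (1,1,1,1,1).

From H_k ≅ ker(∂_k) / im(∂_{k+1}) we obtain:

  H_0: rank C_0 − rank ∂_1 = 5 − 4 = 1, and the invariant factors of ∂_1 are all 1, so H_0 ≅ Z.
  H_1: rank ker ∂_1 − rank ∂_2 = (9 − 4) − 5 = 0, and the invariant factors of ∂_2 are all 1, so H_1 ≅ 0.
  H_2: rank ker ∂_2 − rank ∂_3 = (6 − 5) − 0 = 1, and there is no ∂_3, so H_2 ≅ Z.

H_0 ≅ Z,  H_1 = 0,  H_2 ≅ Z.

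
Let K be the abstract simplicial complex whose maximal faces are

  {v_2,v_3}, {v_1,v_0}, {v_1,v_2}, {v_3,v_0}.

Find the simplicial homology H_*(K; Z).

Take the total order v_0 < v_1 < v_2 < v_3 on the vertex set. Then K (dimension 1) consists of the simplices:

  0-simplices (4): [v_0], [v_1], [v_2], [v_3]
  1-simplices (4): [v_0,v_1], [v_0,v_3], [v_1,v_2], [v_2,v_3]

Hence C_0 ≅ Z^4, C_1 ≅ Z^4.

Boundary ∂_1: C_1 → C_0 sends each edge [p,q] (with p < q) to q − p.
This gives a 4×4 integer matrix of rank 3; reducing to Smith normal form yields diagonal entries (1,1,1).

Reading off H_k = ker ∂_k / im ∂_{k+1}:

  H_0: rank C_0 − rank ∂_1 = 4 − 3 = 1, and the invariant factors of ∂_1 are all 1, so H_0 ≅ Z.
  H_1: rank ker ∂_1 − rank ∂_2 = (4 − 3) − 0 = 1, and there is no ∂_2, so H_1 ≅ Z.

H_0 = Z,  H_1 = Z.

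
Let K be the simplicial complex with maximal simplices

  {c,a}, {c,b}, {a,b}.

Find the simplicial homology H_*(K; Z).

Order the vertices as a < b < c. Listing each simplex with vertices in this order, K has dimension 1 with simplices:

  0-simplices (3): a, b, c
  1-simplices (3): ab, ac, bc

Hence C_0 ≅ Z^3, C_1 ≅ Z^3.

∂_1: C_1 → C_0 maps an edge to its endpoints' difference, ∂[p,q] = q − p.
This gives a 3×3 integer matrix of rank 2; reducing to Smith normal form yields diagonal entries (1,1).

Reading off H_k = ker ∂_k / im ∂_{k+1}:

  H_0: rank C_0 − rank ∂_1 = 3 − 2 = 1, and the invariant factors of ∂_1 are all 1, so H_0 = Z.
  H_1: rank ker ∂_1 − rank ∂_2 = (3 − 2) − 0 = 1, and there is no ∂_2, so H_1 = Z.

H_0 ≅ Z,  H_1 ≅ Z.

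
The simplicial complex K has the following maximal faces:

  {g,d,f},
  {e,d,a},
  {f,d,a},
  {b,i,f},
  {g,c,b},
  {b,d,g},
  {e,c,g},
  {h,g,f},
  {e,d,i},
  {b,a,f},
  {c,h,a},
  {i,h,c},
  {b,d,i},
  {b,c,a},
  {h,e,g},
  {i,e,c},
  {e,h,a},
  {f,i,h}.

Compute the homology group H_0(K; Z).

H_0 = Z.

Order the vertices as a < b < c < d < e < f < g < h < i. Listing each simplex with vertices in this order, K has dimension 2 with simplices:

  0-simplices (9): a, b, c, d, e, f, g, h, i
  1-simplices (27): ab, ac, ad, ae, af, ah, bc, bd, bf, bg, bi, ce, cg, ch, ci, de, df, dg, di, eg, eh, ei, fg, fh, fi, gh, hi
  2-simplices (18): abc, abf, ach, ade, adf, aeh, bcg, bdg, bdi, bfi, ceg, cei, chi, dei, dfg, egh, fgh, fhi

so the chain groups are C_0 ≅ Z^9, C_1 ≅ Z^27, C_2 ≅ Z^18.

The boundary map ∂_1: C_1 → C_0 sends each edge [p,q] (with p < q) to q − p.
The resulting 9×27 matrix has rank 8, and its Smith normal form has invariant factors (1,1,1,1,1,1,1,1).

The boundary map ∂_2: C_2 → C_1 maps a triangle to the signed sum of its edges. For instance
  ∂ceg = eg − cg + ce,
  ∂chi = hi − ci + ch.
The resulting 27×18 matrix has rank 18, and its Smith normal form has invariant factors (1,1,1,1,1,1,1,1,1,1,1,1,1,1,1,1,1,2).

Reading off H_k = ker ∂_k / im ∂_{k+1}:

  H_0: rank C_0 − rank ∂_1 = 9 − 8 = 1, and the invariant factors of ∂_1 are all 1, so H_0 ≅ Z.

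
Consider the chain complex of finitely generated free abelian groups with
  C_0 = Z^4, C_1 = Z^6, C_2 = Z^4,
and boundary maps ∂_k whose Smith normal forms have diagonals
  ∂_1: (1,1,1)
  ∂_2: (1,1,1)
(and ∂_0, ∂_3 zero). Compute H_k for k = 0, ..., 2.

H_0 ≅ Z,  H_1 = 0,  H_2 ≅ Z.

H_0: b_0 = 4 − 0 − 3 = 1; torsion from ∂_1 factors > 1: none. So H_0 ≅ Z.
H_1: b_1 = 6 − 3 − 3 = 0; torsion from ∂_2 factors > 1: none. So H_1 ≅ 0.
H_2: b_2 = 4 − 3 − 0 = 1; torsion from ∂_3 factors > 1: none. So H_2 ≅ Z.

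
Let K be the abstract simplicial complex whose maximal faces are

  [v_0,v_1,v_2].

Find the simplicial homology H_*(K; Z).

Fix the vertex order v_0 < v_1 < v_2 and write every simplex with vertices in increasing order. Then dim K = 2 and the simplices of K are:

  0-simplices (3): [v_0], [v_1], [v_2]
  1-simplices (3): [v_0,v_1], [v_0,v_2], [v_1,v_2]
  2-simplices (1): [v_0,v_1,v_2]

so the chain groups are C_0 ≅ Z^3, C_1 ≅ Z^3, C_2 ≅ Z^1.

Boundary ∂_1: C_1 → C_0 sends each edge [p,q] (with p < q) to q − p. For instance
  ∂[v_0,v_2] = [v_2] − [v_0].
The 3×3 boundary matrix has rank 2 and Smith normal form diag(1,1).

The boundary map ∂_2: C_2 → C_1 acts by ∂[p,q,r] = [q,r] − [p,r] + [p,q]. For instance
  ∂[v_0,v_1,v_2] = [v_1,v_2] − [v_0,v_2] + [v_0,v_1].
This gives a 3×1 integer matrix of rank 1; reducing to Smith normal form yields diagonal entries (1).

Now H_k = ker ∂_k / im ∂_{k+1}, so:

  H_0: rank C_0 − rank ∂_1 = 3 − 2 = 1, and the invariant factors of ∂_1 are all 1, so H_0 ≅ Z.
  H_1: rank ker ∂_1 − rank ∂_2 = (3 − 2) − 1 = 0, and the invariant factors of ∂_2 are all 1, so H_1 ≅ 0.
  H_2: rank ker ∂_2 − rank ∂_3 = (1 − 1) − 0 = 0, and there is no ∂_3, so H_2 ≅ 0.

H_0 = Z,  H_1 = 0,  H_2 = 0.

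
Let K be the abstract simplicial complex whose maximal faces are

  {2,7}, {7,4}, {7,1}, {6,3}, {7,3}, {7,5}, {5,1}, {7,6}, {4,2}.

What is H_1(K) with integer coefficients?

H_1 ≅ Z^3.

Fix the vertex order 1 < 2 < 3 < 4 < 5 < 6 < 7 and write every simplex with vertices in increasing order. Then dim K = 1 and the simplices of K are:

  0-simplices (7): [1], [2], [3], [4], [5], [6], [7]
  1-simplices (9): [1,5], [1,7], [2,4], [2,7], [3,6], [3,7], [4,7], [5,7], [6,7]

giving chain groups C_0 ≅ Z^7, C_1 ≅ Z^9.

Boundary ∂_1: C_1 → C_0 maps an edge to its endpoints' difference, ∂[p,q] = q − p.
The resulting 7×9 matrix has rank 6, and its Smith normal form has invariant factors (1,1,1,1,1,1).

From H_k ≅ ker(∂_k) / im(∂_{k+1}) we obtain:

  H_1: rank ker ∂_1 − rank ∂_2 = (9 − 6) − 0 = 3, and there is no ∂_2, so H_1 ≅ Z^3.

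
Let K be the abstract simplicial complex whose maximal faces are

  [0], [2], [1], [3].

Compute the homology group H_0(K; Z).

K has 4 vertices.
rank ∂_0 = 0, rank ∂_1 = 0 ⇒ b_0 = 4 − 0 − 0 = 4. So H_0 ≅ Z^4.

H_0 ≅ Z^4.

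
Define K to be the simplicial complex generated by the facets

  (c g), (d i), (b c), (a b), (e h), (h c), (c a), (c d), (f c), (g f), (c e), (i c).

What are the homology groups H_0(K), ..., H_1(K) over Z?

We work with the vertex ordering a < b < c < d < e < f < g < h < i. The simplices of K, each written with vertices in increasing order, are:

  0-simplices (9): a, b, c, d, e, f, g, h, i
  1-simplices (12): ab, ac, bc, cd, ce, cf, cg, ch, ci, di, eh, fg

giving chain groups C_0 ≅ Z^9, C_1 ≅ Z^12.

The boundary map ∂_1: C_1 → C_0 maps an edge to its endpoints' difference, ∂[p,q] = q − p. For instance
  ∂cd = d − c.
The 9×12 boundary matrix has rank 8 and Smith normal form diag(1,1,1,1,1,1,1,1).

Now H_k = ker ∂_k / im ∂_{k+1}, so:

  H_0: rank C_0 − rank ∂_1 = 9 − 8 = 1, and the invariant factors of ∂_1 are all 1, so H_0 ≅ Z.
  H_1: rank ker ∂_1 − rank ∂_2 = (12 − 8) − 0 = 4, and there is no ∂_2, so H_1 ≅ Z^4.

As a check, the Euler characteristic is 9 − 12 = -3, which agrees with 1 − 4 = -3.

H_0 ≅ Z,  H_1 ≅ Z^4.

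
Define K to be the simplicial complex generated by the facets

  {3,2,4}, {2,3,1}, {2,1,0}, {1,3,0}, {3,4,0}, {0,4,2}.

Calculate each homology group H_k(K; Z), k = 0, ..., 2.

We work with the vertex ordering 0 < 1 < 2 < 3 < 4. The simplices of K, each written with vertices in increasing order, are:

  0-simplices (5): [0], [1], [2], [3], [4]
  1-simplices (9): [0,1], [0,2], [0,3], [0,4], [1,2], [1,3], [2,3], [2,4], [3,4]
  2-simplices (6): [0,1,2], [0,1,3], [0,2,4], [0,3,4], [1,2,3], [2,3,4]

so the chain groups are C_0 ≅ Z^5, C_1 ≅ Z^9, C_2 ≅ Z^6.

Boundary ∂_1: C_1 → C_0 sends each edge [p,q] (with p < q) to q − p. For instance
  ∂[0,2] = [2] − [0].
As a 5×9 matrix over Z this has rank 4, with invariant factors (1,1,1,1).

∂_2: C_2 → C_1 acts by ∂[p,q,r] = [q,r] − [p,r] + [p,q]. For instance
  ∂[1,2,3] = [2,3] − [1,3] + [1,2],
  ∂[0,3,4] = [3,4] − [0,4] + [0,3].
The 9×6 boundary matrix has rank 5 and Smith normal form diag(1,1,1,1,1).

From H_k ≅ ker(∂_k) / im(∂_{k+1}) we obtain:

  H_0: rank C_0 − rank ∂_1 = 5 − 4 = 1, and the invariant factors of ∂_1 are all 1, so H_0 = Z.
  H_1: rank ker ∂_1 − rank ∂_2 = (9 − 4) − 5 = 0, and the invariant factors of ∂_2 are all 1, so H_1 = 0.
  H_2: rank ker ∂_2 − rank ∂_3 = (6 − 5) − 0 = 1, and there is no ∂_3, so H_2 = Z.

As a check, the Euler characteristic is 5 − 9 + 6 = 2, which agrees with 1 − 0 + 1 = 2.

H_0 = Z,  H_1 = 0,  H_2 = Z.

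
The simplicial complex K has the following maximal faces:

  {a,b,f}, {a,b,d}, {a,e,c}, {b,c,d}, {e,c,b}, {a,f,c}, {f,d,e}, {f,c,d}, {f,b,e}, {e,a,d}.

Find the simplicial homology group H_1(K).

Take the total order a < b < c < d < e < f on the vertex set. Then K (dimension 2) consists of the simplices:

  0-simplices (6): a, b, c, d, e, f
  1-simplices (15): ab, ac, ad, ae, af, bc, bd, be, bf, cd, ce, cf, de, df, ef
  2-simplices (10): abd, abf, ace, acf, ade, bcd, bce, bef, cdf, def

so the chain groups are C_0 ≅ Z^6, C_1 ≅ Z^15, C_2 ≅ Z^10.

Boundary ∂_1: C_1 → C_0 is given by ∂[p,q] = [q] − [p]. For instance
  ∂ad = d − a.
As a 6×15 matrix over Z this has rank 5, with invariant factors (1,1,1,1,1).

∂_2: C_2 → C_1 acts by ∂[p,q,r] = [q,r] − [p,r] + [p,q]. For instance
  ∂bce = ce − be + bc,
  ∂abd = bd − ad + ab.
As a 15×10 matrix over Z this has rank 10, with invariant factors (1,1,1,1,1,1,1,1,1,2).

Now H_k = ker ∂_k / im ∂_{k+1}, so:

  H_1: rank ker ∂_1 − rank ∂_2 = (15 − 5) − 10 = 0, and ∂_2 has invariant factor 2 > 1, so H_1 = Z/2.

H_1 = Z/2.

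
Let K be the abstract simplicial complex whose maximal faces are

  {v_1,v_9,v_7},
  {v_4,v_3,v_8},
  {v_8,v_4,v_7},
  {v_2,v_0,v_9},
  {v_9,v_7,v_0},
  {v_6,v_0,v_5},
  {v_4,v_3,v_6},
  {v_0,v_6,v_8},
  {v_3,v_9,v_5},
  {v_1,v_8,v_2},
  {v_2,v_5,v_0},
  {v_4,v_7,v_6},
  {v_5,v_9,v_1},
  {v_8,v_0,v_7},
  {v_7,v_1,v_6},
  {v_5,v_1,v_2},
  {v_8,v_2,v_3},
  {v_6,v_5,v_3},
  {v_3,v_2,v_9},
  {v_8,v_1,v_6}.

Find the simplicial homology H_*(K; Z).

We work with the vertex ordering v_0 < v_1 < v_2 < v_3 < v_4 < v_5 < v_6 < v_7 < v_8 < v_9. The simplices of K, each written with vertices in increasing order, are:

  0-simplices (10): [v_0], [v_1], [v_2], [v_3], [v_4], [v_5], [v_6], [v_7], [v_8], [v_9]
  1-simplices (30): (30 of them)
  2-simplices (20): (20 of them)

so the chain groups are C_0 ≅ Z^10, C_1 ≅ Z^30, C_2 ≅ Z^20.

∂_1: C_1 → C_0 maps an edge to its endpoints' difference, ∂[p,q] = q − p. For instance
  ∂[v_1,v_9] = [v_9] − [v_1].
The 10×30 boundary matrix has rank 9 and Smith normal form diag(1,1,1,1,1,1,1,1,1).

Boundary ∂_2: C_2 → C_1 sends each 2-simplex [p,q,r] to [q,r] − [p,r] + [p,q]. For instance
  ∂[v_3,v_5,v_6] = [v_5,v_6] − [v_3,v_6] + [v_3,v_5],
  ∂[v_1,v_6,v_8] = [v_6,v_8] − [v_1,v_8] + [v_1,v_6].
This gives a 30×20 integer matrix of rank 20; reducing to Smith normal form yields diagonal entries (1,1,1,1,1,1,1,1,1,1,1,1,1,1,1,1,1,1,1,2).

Computing H_k = (kernel of ∂_k) / (image of ∂_{k+1}):

  H_0: rank C_0 − rank ∂_1 = 10 − 9 = 1, and the invariant factors of ∂_1 are all 1, so H_0 = Z.
  H_1: rank ker ∂_1 − rank ∂_2 = (30 − 9) − 20 = 1, and ∂_2 has invariant factor 2 > 1, so H_1 = Z ⊕ Z/2Z.
  H_2: rank ker ∂_2 − rank ∂_3 = (20 − 20) − 0 = 0, and there is no ∂_3, so H_2 = 0.

(K is a triangulation of the Klein bottle.)

H_0 = Z,  H_1 = Z ⊕ Z/2Z,  H_2 = 0.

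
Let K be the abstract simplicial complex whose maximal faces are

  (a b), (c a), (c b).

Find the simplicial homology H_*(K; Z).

H_0 = Z,  H_1 = Z.

Order the vertices as a < b < c. Listing each simplex with vertices in this order, K has dimension 1 with simplices:

  0-simplices (3): a, b, c
  1-simplices (3): ab, ac, bc

giving chain groups C_0 ≅ Z^3, C_1 ≅ Z^3.

The boundary map ∂_1: C_1 → C_0 sends each edge [p,q] (with p < q) to q − p.
As a 3×3 matrix over Z this has rank 2, with invariant factors (1,1).

Computing H_k = (kernel of ∂_k) / (image of ∂_{k+1}):

  H_0: rank C_0 − rank ∂_1 = 3 − 2 = 1, and the invariant factors of ∂_1 are all 1, so H_0 ≅ Z.
  H_1: rank ker ∂_1 − rank ∂_2 = (3 − 2) − 0 = 1, and there is no ∂_2, so H_1 ≅ Z.

(K is a triangulation of the circle S^1.)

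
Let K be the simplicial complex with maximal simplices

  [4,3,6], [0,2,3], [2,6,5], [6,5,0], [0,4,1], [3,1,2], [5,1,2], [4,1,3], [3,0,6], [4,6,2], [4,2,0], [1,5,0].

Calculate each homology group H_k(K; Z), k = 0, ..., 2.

H_0 = Z,  H_1 = Z_2,  H_2 = 0.

Order the vertices as 0 < 1 < 2 < 3 < 4 < 5 < 6. Listing each simplex with vertices in this order, K has dimension 2 with simplices:

  0-simplices (7): [0], [1], [2], [3], [4], [5], [6]
  1-simplices (18): [0,1], [0,2], [0,3], [0,4], [0,5], [0,6], [1,2], [1,3], [1,4], [1,5], [2,3], [2,4], [2,5], [2,6], [3,4], [3,6], [4,6], [5,6]
  2-simplices (12): [0,1,4], [0,1,5], [0,2,3], [0,2,4], [0,3,6], [0,5,6], [1,2,3], [1,2,5], [1,3,4], [2,4,6], [2,5,6], [3,4,6]

giving chain groups C_0 ≅ Z^7, C_1 ≅ Z^18, C_2 ≅ Z^12.

The boundary map ∂_1: C_1 → C_0 sends each edge [p,q] (with p < q) to q − p.
This gives a 7×18 integer matrix of rank 6; reducing to Smith normal form yields diagonal entries (1,1,1,1,1,1).

The boundary map ∂_2: C_2 → C_1 acts by ∂[p,q,r] = [q,r] − [p,r] + [p,q]. For instance
  ∂[0,5,6] = [5,6] − [0,6] + [0,5],
  ∂[0,3,6] = [3,6] − [0,6] + [0,3].
This gives a 18×12 integer matrix of rank 12; reducing to Smith normal form yields diagonal entries (1,1,1,1,1,1,1,1,1,1,1,2).

Reading off H_k = ker ∂_k / im ∂_{k+1}:

  H_0: rank C_0 − rank ∂_1 = 7 − 6 = 1, and the invariant factors of ∂_1 are all 1, so H_0 = Z.
  H_1: rank ker ∂_1 − rank ∂_2 = (18 − 6) − 12 = 0, and ∂_2 has invariant factor 2 > 1, so H_1 = Z_2.
  H_2: rank ker ∂_2 − rank ∂_3 = (12 − 12) − 0 = 0, and there is no ∂_3, so H_2 = 0.

(K is a triangulation of the real projective plane RP^2.)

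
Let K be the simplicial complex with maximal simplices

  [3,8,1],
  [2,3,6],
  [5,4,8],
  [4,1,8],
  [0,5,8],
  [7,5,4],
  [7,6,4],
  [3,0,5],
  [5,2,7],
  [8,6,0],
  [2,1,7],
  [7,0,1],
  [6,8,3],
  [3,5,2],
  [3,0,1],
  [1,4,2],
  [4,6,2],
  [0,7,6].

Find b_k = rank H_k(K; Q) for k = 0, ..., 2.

Order the vertices as 0 < 1 < 2 < 3 < 4 < 5 < 6 < 7 < 8. Listing each simplex with vertices in this order, K has dimension 2 with simplices:

  0-simplices (9): [0], [1], [2], [3], [4], [5], [6], [7], [8]
  1-simplices (27): (27 of them)
  2-simplices (18): [0,1,3], [0,1,7], [0,3,5], [0,5,8], [0,6,7], [0,6,8], [1,2,4], [1,2,7], [1,3,8], [1,4,8], [2,3,5], [2,3,6], [2,4,6], [2,5,7], [3,6,8], [4,5,7], [4,5,8], [4,6,7]

Hence C_0 ≅ Z^9, C_1 ≅ Z^27, C_2 ≅ Z^18.

The boundary map ∂_1: C_1 → C_0 maps an edge to its endpoints' difference, ∂[p,q] = q − p.
As a 9×27 matrix over Z this has rank 8, with invariant factors (1,1,1,1,1,1,1,1).

The boundary map ∂_2: C_2 → C_1 sends each 2-simplex [p,q,r] to [q,r] − [p,r] + [p,q]. For instance
  ∂[2,5,7] = [5,7] − [2,7] + [2,5],
  ∂[4,5,8] = [5,8] − [4,8] + [4,5].
This gives a 27×18 integer matrix of rank 18; reducing to Smith normal form yields diagonal entries (1,1,1,1,1,1,1,1,1,1,1,1,1,1,1,1,1,2).

Reading off H_k = ker ∂_k / im ∂_{k+1}:

  H_0: rank C_0 − rank ∂_1 = 9 − 8 = 1, and the invariant factors of ∂_1 are all 1, so H_0 ≅ Z.
  H_1: rank ker ∂_1 − rank ∂_2 = (27 − 8) − 18 = 1, and ∂_2 has invariant factor 2 > 1, so H_1 ≅ Z ⊕ Z/2.
  H_2: rank ker ∂_2 − rank ∂_3 = (18 − 18) − 0 = 0, and there is no ∂_3, so H_2 ≅ 0.

As a check, the Euler characteristic is 9 − 27 + 18 = 0, which agrees with 1 − 1 + 0 = 0.

Hence the Betti numbers are b_0 = 1, b_1 = 1, b_2 = 0.

b_0 = 1, b_1 = 1, b_2 = 0.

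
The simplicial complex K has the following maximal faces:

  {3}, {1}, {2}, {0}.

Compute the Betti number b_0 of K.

b_0 = 4.

K has 4 vertices.
rank ∂_0 = 0, rank ∂_1 = 0 ⇒ b_0 = 4 − 0 − 0 = 4. So H_0 = Z^4.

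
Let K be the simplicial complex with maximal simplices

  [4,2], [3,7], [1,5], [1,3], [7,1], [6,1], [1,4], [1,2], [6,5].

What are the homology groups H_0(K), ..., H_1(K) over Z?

H_0 ≅ Z,  H_1 ≅ Z^3.

Fix the vertex order 1 < 2 < 3 < 4 < 5 < 6 < 7 and write every simplex with vertices in increasing order. Then dim K = 1 and the simplices of K are:

  0-simplices (7): [1], [2], [3], [4], [5], [6], [7]
  1-simplices (9): [1,2], [1,3], [1,4], [1,5], [1,6], [1,7], [2,4], [3,7], [5,6]

Hence C_0 ≅ Z^7, C_1 ≅ Z^9.

The boundary map ∂_1: C_1 → C_0 sends each edge [p,q] (with p < q) to q − p. For instance
  ∂[3,7] = [7] − [3].
The resulting 7×9 matrix has rank 6, and its Smith normal form has invariant factors (1,1,1,1,1,1).

Computing H_k = (kernel of ∂_k) / (image of ∂_{k+1}):

  H_0: rank C_0 − rank ∂_1 = 7 − 6 = 1, and the invariant factors of ∂_1 are all 1, so H_0 ≅ Z.
  H_1: rank ker ∂_1 − rank ∂_2 = (9 − 6) − 0 = 3, and there is no ∂_2, so H_1 ≅ Z^3.

As a check, the Euler characteristic is 7 − 9 = -2, which agrees with 1 − 3 = -2.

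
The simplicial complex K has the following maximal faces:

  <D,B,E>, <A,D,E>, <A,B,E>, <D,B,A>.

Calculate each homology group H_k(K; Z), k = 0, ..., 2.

H_0 ≅ Z,  H_1 = 0,  H_2 ≅ Z.

We work with the vertex ordering A < B < D < E. The simplices of K, each written with vertices in increasing order, are:

  0-simplices (4): A, B, D, E
  1-simplices (6): AB, AD, AE, BD, BE, DE
  2-simplices (4): ABD, ABE, ADE, BDE

Hence C_0 ≅ Z^4, C_1 ≅ Z^6, C_2 ≅ Z^4.

∂_1: C_1 → C_0 sends each edge [p,q] (with p < q) to q − p.
The resulting 4×6 matrix has rank 3, and its Smith normal form has invariant factors (1,1,1).

Boundary ∂_2: C_2 → C_1 maps a triangle to the signed sum of its edges. For instance
  ∂ABE = BE − AE + AB,
  ∂ADE = DE − AE + AD.
As a 6×4 matrix over Z this has rank 3, with invariant factors (1,1,1).

From H_k ≅ ker(∂_k) / im(∂_{k+1}) we obtain:

  H_0: rank C_0 − rank ∂_1 = 4 − 3 = 1, and the invariant factors of ∂_1 are all 1, so H_0 = Z.
  H_1: rank ker ∂_1 − rank ∂_2 = (6 − 3) − 3 = 0, and the invariant factors of ∂_2 are all 1, so H_1 = 0.
  H_2: rank ker ∂_2 − rank ∂_3 = (4 − 3) − 0 = 1, and there is no ∂_3, so H_2 = Z.

As a check, the Euler characteristic is 4 − 6 + 4 = 2, which agrees with 1 − 0 + 1 = 2.
(K is a triangulation of the 2-sphere S^2.)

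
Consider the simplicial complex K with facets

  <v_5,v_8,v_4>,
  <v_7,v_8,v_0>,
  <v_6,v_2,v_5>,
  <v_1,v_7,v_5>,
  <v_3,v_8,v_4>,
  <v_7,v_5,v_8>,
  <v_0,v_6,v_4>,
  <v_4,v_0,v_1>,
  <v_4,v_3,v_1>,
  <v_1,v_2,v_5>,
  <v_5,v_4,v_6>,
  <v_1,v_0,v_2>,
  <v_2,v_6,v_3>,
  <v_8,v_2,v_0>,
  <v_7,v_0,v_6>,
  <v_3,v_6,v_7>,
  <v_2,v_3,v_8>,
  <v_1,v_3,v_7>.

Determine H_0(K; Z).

Order the vertices as v_0 < v_1 < v_2 < v_3 < v_4 < v_5 < v_6 < v_7 < v_8. Listing each simplex with vertices in this order, K has dimension 2 with simplices:

  0-simplices (9): [v_0], [v_1], [v_2], [v_3], [v_4], [v_5], [v_6], [v_7], [v_8]
  1-simplices (27): (27 of them)
  2-simplices (18): (18 of them)

Hence C_0 ≅ Z^9, C_1 ≅ Z^27, C_2 ≅ Z^18.

Boundary ∂_1: C_1 → C_0 sends each edge [p,q] (with p < q) to q − p. For instance
  ∂[v_1,v_3] = [v_3] − [v_1].
The 9×27 boundary matrix has rank 8 and Smith normal form diag(1,1,1,1,1,1,1,1).

Boundary ∂_2: C_2 → C_1 maps a triangle to the signed sum of its edges. For instance
  ∂[v_1,v_5,v_7] = [v_5,v_7] − [v_1,v_7] + [v_1,v_5],
  ∂[v_4,v_5,v_6] = [v_5,v_6] − [v_4,v_6] + [v_4,v_5].
The resulting 27×18 matrix has rank 17, and its Smith normal form has invariant factors (1,1,1,1,1,1,1,1,1,1,1,1,1,1,1,1,1).

Reading off H_k = ker ∂_k / im ∂_{k+1}:

  H_0: rank C_0 − rank ∂_1 = 9 − 8 = 1, and the invariant factors of ∂_1 are all 1, so H_0 = Z.

H_0 ≅ Z.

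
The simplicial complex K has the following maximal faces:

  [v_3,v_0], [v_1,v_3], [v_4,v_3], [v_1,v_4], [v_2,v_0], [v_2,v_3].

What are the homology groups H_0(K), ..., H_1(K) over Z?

Fix the vertex order v_0 < v_1 < v_2 < v_3 < v_4 and write every simplex with vertices in increasing order. Then dim K = 1 and the simplices of K are:

  0-simplices (5): [v_0], [v_1], [v_2], [v_3], [v_4]
  1-simplices (6): [v_0,v_2], [v_0,v_3], [v_1,v_3], [v_1,v_4], [v_2,v_3], [v_3,v_4]

giving chain groups C_0 ≅ Z^5, C_1 ≅ Z^6.

The boundary map ∂_1: C_1 → C_0 sends each edge [p,q] (with p < q) to q − p.
The 5×6 boundary matrix has rank 4 and Smith normal form diag(1,1,1,1).

Now H_k = ker ∂_k / im ∂_{k+1}, so:

  H_0: rank C_0 − rank ∂_1 = 5 − 4 = 1, and the invariant factors of ∂_1 are all 1, so H_0 = Z.
  H_1: rank ker ∂_1 − rank ∂_2 = (6 − 4) − 0 = 2, and there is no ∂_2, so H_1 = Z^2.

As a check, the Euler characteristic is 5 − 6 = -1, which agrees with 1 − 2 = -1.
(K is a triangulation of a wedge of 2 circles.)

H_0 = Z,  H_1 = Z^2.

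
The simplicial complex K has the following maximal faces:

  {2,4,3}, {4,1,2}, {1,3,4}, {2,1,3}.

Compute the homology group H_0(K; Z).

H_0 = Z.

Order the vertices as 1 < 2 < 3 < 4. Listing each simplex with vertices in this order, K has dimension 2 with simplices:

  0-simplices (4): [1], [2], [3], [4]
  1-simplices (6): [1,2], [1,3], [1,4], [2,3], [2,4], [3,4]
  2-simplices (4): [1,2,3], [1,2,4], [1,3,4], [2,3,4]

so the chain groups are C_0 ≅ Z^4, C_1 ≅ Z^6, C_2 ≅ Z^4.

∂_1: C_1 → C_0 is given by ∂[p,q] = [q] − [p].
As a 4×6 matrix over Z this has rank 3, with invariant factors (1,1,1).

∂_2: C_2 → C_1 sends each 2-simplex [p,q,r] to [q,r] − [p,r] + [p,q]. For instance
  ∂[1,2,4] = [2,4] − [1,4] + [1,2],
  ∂[2,3,4] = [3,4] − [2,4] + [2,3].
The resulting 6×4 matrix has rank 3, and its Smith normal form has invariant factors (1,1,1).

From H_k ≅ ker(∂_k) / im(∂_{k+1}) we obtain:

  H_0: rank C_0 − rank ∂_1 = 4 − 3 = 1, and the invariant factors of ∂_1 are all 1, so H_0 = Z.

(K is a triangulation of the 2-sphere S^2.)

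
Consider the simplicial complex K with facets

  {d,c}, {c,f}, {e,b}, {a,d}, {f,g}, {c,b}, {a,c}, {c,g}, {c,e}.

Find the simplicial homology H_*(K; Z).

H_0 = Z,  H_1 = Z^3.

Order the vertices as a < b < c < d < e < f < g. Listing each simplex with vertices in this order, K has dimension 1 with simplices:

  0-simplices (7): a, b, c, d, e, f, g
  1-simplices (9): ac, ad, bc, be, cd, ce, cf, cg, fg

Hence C_0 ≅ Z^7, C_1 ≅ Z^9.

Boundary ∂_1: C_1 → C_0 sends each edge [p,q] (with p < q) to q − p.
This gives a 7×9 integer matrix of rank 6; reducing to Smith normal form yields diagonal entries (1,1,1,1,1,1).

Now H_k = ker ∂_k / im ∂_{k+1}, so:

  H_0: rank C_0 − rank ∂_1 = 7 − 6 = 1, and the invariant factors of ∂_1 are all 1, so H_0 = Z.
  H_1: rank ker ∂_1 − rank ∂_2 = (9 − 6) − 0 = 3, and there is no ∂_2, so H_1 = Z^3.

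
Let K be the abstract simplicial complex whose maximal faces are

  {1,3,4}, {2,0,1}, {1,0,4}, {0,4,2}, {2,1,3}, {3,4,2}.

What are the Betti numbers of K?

Take the total order 0 < 1 < 2 < 3 < 4 on the vertex set. Then K (dimension 2) consists of the simplices:

  0-simplices (5): [0], [1], [2], [3], [4]
  1-simplices (9): [0,1], [0,2], [0,4], [1,2], [1,3], [1,4], [2,3], [2,4], [3,4]
  2-simplices (6): [0,1,2], [0,1,4], [0,2,4], [1,2,3], [1,3,4], [2,3,4]

so the chain groups are C_0 ≅ Z^5, C_1 ≅ Z^9, C_2 ≅ Z^6.

Boundary ∂_1: C_1 → C_0 sends each edge [p,q] (with p < q) to q − p. For instance
  ∂[0,4] = [4] − [0].
This gives a 5×9 integer matrix of rank 4; reducing to Smith normal form yields diagonal entries (1,1,1,1).

Boundary ∂_2: C_2 → C_1 maps a triangle to the signed sum of its edges. For instance
  ∂[1,2,3] = [2,3] − [1,3] + [1,2],
  ∂[0,1,4] = [1,4] − [0,4] + [0,1].
As a 9×6 matrix over Z this has rank 5, with invariant factors (1,1,1,1,1).

Computing H_k = (kernel of ∂_k) / (image of ∂_{k+1}):

  H_0: rank C_0 − rank ∂_1 = 5 − 4 = 1, and the invariant factors of ∂_1 are all 1, so H_0 ≅ Z.
  H_1: rank ker ∂_1 − rank ∂_2 = (9 − 4) − 5 = 0, and the invariant factors of ∂_2 are all 1, so H_1 ≅ 0.
  H_2: rank ker ∂_2 − rank ∂_3 = (6 − 5) − 0 = 1, and there is no ∂_3, so H_2 ≅ Z.

Hence the Betti numbers are b_0 = 1, b_1 = 0, b_2 = 1.

b_0 = 1, b_1 = 0, b_2 = 1.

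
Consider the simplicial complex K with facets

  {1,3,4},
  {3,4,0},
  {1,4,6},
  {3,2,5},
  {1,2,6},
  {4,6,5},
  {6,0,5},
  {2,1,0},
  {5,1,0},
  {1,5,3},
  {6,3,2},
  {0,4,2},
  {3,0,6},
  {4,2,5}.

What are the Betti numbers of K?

K has 7 vertices, 21 edges, 14 triangles.
rank ∂_0 = 0, rank ∂_1 = 6 ⇒ b_0 = 7 − 0 − 6 = 1; all invariant factors of ∂_1 are 1 so no torsion. So H_0 = Z.
rank ∂_1 = 6, rank ∂_2 = 13 ⇒ b_1 = 21 − 6 − 13 = 2; all invariant factors of ∂_2 are 1 so no torsion. So H_1 = Z^2.
rank ∂_2 = 13, rank ∂_3 = 0 ⇒ b_2 = 14 − 13 − 0 = 1. So H_2 = Z.

b_0 = 1, b_1 = 2, b_2 = 1.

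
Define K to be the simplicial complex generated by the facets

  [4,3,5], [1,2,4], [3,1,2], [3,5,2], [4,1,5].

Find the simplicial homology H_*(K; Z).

H_0 ≅ Z,  H_1 ≅ Z,  H_2 = 0.

We work with the vertex ordering 1 < 2 < 3 < 4 < 5. The simplices of K, each written with vertices in increasing order, are:

  0-simplices (5): [1], [2], [3], [4], [5]
  1-simplices (10): [1,2], [1,3], [1,4], [1,5], [2,3], [2,4], [2,5], [3,4], [3,5], [4,5]
  2-simplices (5): [1,2,3], [1,2,4], [1,4,5], [2,3,5], [3,4,5]

so the chain groups are C_0 ≅ Z^5, C_1 ≅ Z^10, C_2 ≅ Z^5.

The boundary map ∂_1: C_1 → C_0 maps an edge to its endpoints' difference, ∂[p,q] = q − p.
The 5×10 boundary matrix has rank 4 and Smith normal form diag(1,1,1,1).

Boundary ∂_2: C_2 → C_1 acts by ∂[p,q,r] = [q,r] − [p,r] + [p,q]. For instance
  ∂[1,2,4] = [2,4] − [1,4] + [1,2],
  ∂[1,4,5] = [4,5] − [1,5] + [1,4].
As a 10×5 matrix over Z this has rank 5, with invariant factors (1,1,1,1,1).

Reading off H_k = ker ∂_k / im ∂_{k+1}:

  H_0: rank C_0 − rank ∂_1 = 5 − 4 = 1, and the invariant factors of ∂_1 are all 1, so H_0 = Z.
  H_1: rank ker ∂_1 − rank ∂_2 = (10 − 4) − 5 = 1, and the invariant factors of ∂_2 are all 1, so H_1 = Z.
  H_2: rank ker ∂_2 − rank ∂_3 = (5 − 5) − 0 = 0, and there is no ∂_3, so H_2 = 0.

(K is a triangulation of the Möbius band.)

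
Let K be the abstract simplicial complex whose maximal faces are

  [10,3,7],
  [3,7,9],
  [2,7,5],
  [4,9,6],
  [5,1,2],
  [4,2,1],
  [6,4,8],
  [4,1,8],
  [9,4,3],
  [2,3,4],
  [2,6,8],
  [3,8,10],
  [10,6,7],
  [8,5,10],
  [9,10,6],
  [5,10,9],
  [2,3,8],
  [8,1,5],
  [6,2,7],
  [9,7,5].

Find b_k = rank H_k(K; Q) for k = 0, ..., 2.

b_0 = 1, b_1 = 1, b_2 = 0.

Take the total order 1 < 2 < 3 < 4 < 5 < 6 < 7 < 8 < 9 < 10 on the vertex set. Then K (dimension 2) consists of the simplices:

  0-simplices (10): [1], [2], [3], [4], [5], [6], [7], [8], [9], [10]
  1-simplices (30): (30 of them)
  2-simplices (20): (20 of them)

so the chain groups are C_0 ≅ Z^10, C_1 ≅ Z^30, C_2 ≅ Z^20.

Boundary ∂_1: C_1 → C_0 maps an edge to its endpoints' difference, ∂[p,q] = q − p. For instance
  ∂[6,8] = [8] − [6].
This gives a 10×30 integer matrix of rank 9; reducing to Smith normal form yields diagonal entries (1,1,1,1,1,1,1,1,1).

The boundary map ∂_2: C_2 → C_1 maps a triangle to the signed sum of its edges. For instance
  ∂[6,7,10] = [7,10] − [6,10] + [6,7],
  ∂[3,7,9] = [7,9] − [3,9] + [3,7].
As a 30×20 matrix over Z this has rank 20, with invariant factors (1,1,1,1,1,1,1,1,1,1,1,1,1,1,1,1,1,1,1,2).

Computing H_k = (kernel of ∂_k) / (image of ∂_{k+1}):

  H_0: rank C_0 − rank ∂_1 = 10 − 9 = 1, and the invariant factors of ∂_1 are all 1, so H_0 = Z.
  H_1: rank ker ∂_1 − rank ∂_2 = (30 − 9) − 20 = 1, and ∂_2 has invariant factor 2 > 1, so H_1 = Z ⊕ Z/2Z.
  H_2: rank ker ∂_2 − rank ∂_3 = (20 − 20) − 0 = 0, and there is no ∂_3, so H_2 = 0.

Hence the Betti numbers are b_0 = 1, b_1 = 1, b_2 = 0.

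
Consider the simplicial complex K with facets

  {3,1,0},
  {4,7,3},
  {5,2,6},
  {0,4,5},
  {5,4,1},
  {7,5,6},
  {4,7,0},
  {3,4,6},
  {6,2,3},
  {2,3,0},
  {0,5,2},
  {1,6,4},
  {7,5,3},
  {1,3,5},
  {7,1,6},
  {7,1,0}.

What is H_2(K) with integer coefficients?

We work with the vertex ordering 0 < 1 < 2 < 3 < 4 < 5 < 6 < 7. The simplices of K, each written with vertices in increasing order, are:

  0-simplices (8): [0], [1], [2], [3], [4], [5], [6], [7]
  1-simplices (24): (24 of them)
  2-simplices (16): [0,1,3], [0,1,7], [0,2,3], [0,2,5], [0,4,5], [0,4,7], [1,3,5], [1,4,5], [1,4,6], [1,6,7], [2,3,6], [2,5,6], [3,4,6], [3,4,7], [3,5,7], [5,6,7]

Hence C_0 ≅ Z^8, C_1 ≅ Z^24, C_2 ≅ Z^16.

The boundary map ∂_1: C_1 → C_0 is given by ∂[p,q] = [q] − [p].
This gives a 8×24 integer matrix of rank 7; reducing to Smith normal form yields diagonal entries (1,1,1,1,1,1,1).

Boundary ∂_2: C_2 → C_1 sends each 2-simplex [p,q,r] to [q,r] − [p,r] + [p,q]. For instance
  ∂[0,1,7] = [1,7] − [0,7] + [0,1],
  ∂[2,3,6] = [3,6] − [2,6] + [2,3].
This gives a 24×16 integer matrix of rank 15; reducing to Smith normal form yields diagonal entries (1,1,1,1,1,1,1,1,1,1,1,1,1,1,1).

From H_k ≅ ker(∂_k) / im(∂_{k+1}) we obtain:

  H_2: rank ker ∂_2 − rank ∂_3 = (16 − 15) − 0 = 1, and there is no ∂_3, so H_2 ≅ Z.

(K is a triangulation of the torus T^2.)

H_2 ≅ Z.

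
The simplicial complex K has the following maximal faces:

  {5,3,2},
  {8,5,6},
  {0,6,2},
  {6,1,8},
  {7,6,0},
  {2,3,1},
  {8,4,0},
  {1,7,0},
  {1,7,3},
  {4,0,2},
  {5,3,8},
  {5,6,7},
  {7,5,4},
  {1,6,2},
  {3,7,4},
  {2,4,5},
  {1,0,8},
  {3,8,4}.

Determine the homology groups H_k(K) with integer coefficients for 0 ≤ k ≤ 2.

H_0 = Z,  H_1 = Z ⊕ Z/2,  H_2 = 0.

Order the vertices as 0 < 1 < 2 < 3 < 4 < 5 < 6 < 7 < 8. Listing each simplex with vertices in this order, K has dimension 2 with simplices:

  0-simplices (9): [0], [1], [2], [3], [4], [5], [6], [7], [8]
  1-simplices (27): (27 of them)
  2-simplices (18): [0,1,7], [0,1,8], [0,2,4], [0,2,6], [0,4,8], [0,6,7], [1,2,3], [1,2,6], [1,3,7], [1,6,8], [2,3,5], [2,4,5], [3,4,7], [3,4,8], [3,5,8], [4,5,7], [5,6,7], [5,6,8]

so the chain groups are C_0 ≅ Z^9, C_1 ≅ Z^27, C_2 ≅ Z^18.

The boundary map ∂_1: C_1 → C_0 sends each edge [p,q] (with p < q) to q − p.
The 9×27 boundary matrix has rank 8 and Smith normal form diag(1,1,1,1,1,1,1,1).

Boundary ∂_2: C_2 → C_1 acts by ∂[p,q,r] = [q,r] − [p,r] + [p,q]. For instance
  ∂[1,2,3] = [2,3] − [1,3] + [1,2],
  ∂[0,6,7] = [6,7] − [0,7] + [0,6].
As a 27×18 matrix over Z this has rank 18, with invariant factors (1,1,1,1,1,1,1,1,1,1,1,1,1,1,1,1,1,2).

Computing H_k = (kernel of ∂_k) / (image of ∂_{k+1}):

  H_0: rank C_0 − rank ∂_1 = 9 − 8 = 1, and the invariant factors of ∂_1 are all 1, so H_0 = Z.
  H_1: rank ker ∂_1 − rank ∂_2 = (27 − 8) − 18 = 1, and ∂_2 has invariant factor 2 > 1, so H_1 = Z ⊕ Z/2.
  H_2: rank ker ∂_2 − rank ∂_3 = (18 − 18) − 0 = 0, and there is no ∂_3, so H_2 = 0.

As a check, the Euler characteristic is 9 − 27 + 18 = 0, which agrees with 1 − 1 + 0 = 0.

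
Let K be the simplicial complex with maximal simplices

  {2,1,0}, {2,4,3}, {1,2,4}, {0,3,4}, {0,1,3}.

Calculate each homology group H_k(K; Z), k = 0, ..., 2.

H_0 = Z,  H_1 = Z,  H_2 = 0.

Take the total order 0 < 1 < 2 < 3 < 4 on the vertex set. Then K (dimension 2) consists of the simplices:

  0-simplices (5): [0], [1], [2], [3], [4]
  1-simplices (10): [0,1], [0,2], [0,3], [0,4], [1,2], [1,3], [1,4], [2,3], [2,4], [3,4]
  2-simplices (5): [0,1,2], [0,1,3], [0,3,4], [1,2,4], [2,3,4]

giving chain groups C_0 ≅ Z^5, C_1 ≅ Z^10, C_2 ≅ Z^5.

∂_1: C_1 → C_0 is given by ∂[p,q] = [q] − [p]. For instance
  ∂[2,3] = [3] − [2].
The 5×10 boundary matrix has rank 4 and Smith normal form diag(1,1,1,1).

Boundary ∂_2: C_2 → C_1 maps a triangle to the signed sum of its edges. For instance
  ∂[1,2,4] = [2,4] − [1,4] + [1,2],
  ∂[0,3,4] = [3,4] − [0,4] + [0,3].
This gives a 10×5 integer matrix of rank 5; reducing to Smith normal form yields diagonal entries (1,1,1,1,1).

From H_k ≅ ker(∂_k) / im(∂_{k+1}) we obtain:

  H_0: rank C_0 − rank ∂_1 = 5 − 4 = 1, and the invariant factors of ∂_1 are all 1, so H_0 ≅ Z.
  H_1: rank ker ∂_1 − rank ∂_2 = (10 − 4) − 5 = 1, and the invariant factors of ∂_2 are all 1, so H_1 ≅ Z.
  H_2: rank ker ∂_2 − rank ∂_3 = (5 − 5) − 0 = 0, and there is no ∂_3, so H_2 ≅ 0.

As a check, the Euler characteristic is 5 − 10 + 5 = 0, which agrees with 1 − 1 + 0 = 0.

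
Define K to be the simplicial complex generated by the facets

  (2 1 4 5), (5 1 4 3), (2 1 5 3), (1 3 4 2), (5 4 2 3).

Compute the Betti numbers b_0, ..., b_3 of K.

Fix the vertex order 1 < 2 < 3 < 4 < 5 and write every simplex with vertices in increasing order. Then dim K = 3 and the simplices of K are:

  0-simplices (5): [1], [2], [3], [4], [5]
  1-simplices (10): [1,2], [1,3], [1,4], [1,5], [2,3], [2,4], [2,5], [3,4], [3,5], [4,5]
  2-simplices (10): [1,2,3], [1,2,4], [1,2,5], [1,3,4], [1,3,5], [1,4,5], [2,3,4], [2,3,5], [2,4,5], [3,4,5]
  3-simplices (5): [1,2,3,4], [1,2,3,5], [1,2,4,5], [1,3,4,5], [2,3,4,5]

giving chain groups C_0 ≅ Z^5, C_1 ≅ Z^10, C_2 ≅ Z^10, C_3 ≅ Z^5.

The boundary map ∂_1: C_1 → C_0 is given by ∂[p,q] = [q] − [p].
The resulting 5×10 matrix has rank 4, and its Smith normal form has invariant factors (1,1,1,1).

The boundary map ∂_2: C_2 → C_1 maps a triangle to the signed sum of its edges. For instance
  ∂[1,2,4] = [2,4] − [1,4] + [1,2],
  ∂[1,2,3] = [2,3] − [1,3] + [1,2].
The 10×10 boundary matrix has rank 6 and Smith normal form diag(1,1,1,1,1,1).

Boundary ∂_3: C_3 → C_2 sends each 3-simplex σ to the alternating sum Σ_i (−1)^i (σ with its i-th vertex removed). For instance
  ∂[1,3,4,5] = [3,4,5] − [1,4,5] + [1,3,5] − [1,3,4],
  ∂[1,2,3,5] = [2,3,5] − [1,3,5] + [1,2,5] − [1,2,3].
The resulting 10×5 matrix has rank 4, and its Smith normal form has invariant factors (1,1,1,1).

Reading off H_k = ker ∂_k / im ∂_{k+1}:

  H_0: rank C_0 − rank ∂_1 = 5 − 4 = 1, and the invariant factors of ∂_1 are all 1, so H_0 ≅ Z.
  H_1: rank ker ∂_1 − rank ∂_2 = (10 − 4) − 6 = 0, and the invariant factors of ∂_2 are all 1, so H_1 ≅ 0.
  H_2: rank ker ∂_2 − rank ∂_3 = (10 − 6) − 4 = 0, and the invariant factors of ∂_3 are all 1, so H_2 ≅ 0.
  H_3: rank ker ∂_3 − rank ∂_4 = (5 − 4) − 0 = 1, and there is no ∂_4, so H_3 ≅ Z.

As a check, the Euler characteristic is 5 − 10 + 10 − 5 = 0, which agrees with 1 − 0 + 0 − 1 = 0.

Hence the Betti numbers are b_0 = 1, b_1 = 0, b_2 = 0, b_3 = 1.

b_0 = 1, b_1 = 0, b_2 = 0, b_3 = 1.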